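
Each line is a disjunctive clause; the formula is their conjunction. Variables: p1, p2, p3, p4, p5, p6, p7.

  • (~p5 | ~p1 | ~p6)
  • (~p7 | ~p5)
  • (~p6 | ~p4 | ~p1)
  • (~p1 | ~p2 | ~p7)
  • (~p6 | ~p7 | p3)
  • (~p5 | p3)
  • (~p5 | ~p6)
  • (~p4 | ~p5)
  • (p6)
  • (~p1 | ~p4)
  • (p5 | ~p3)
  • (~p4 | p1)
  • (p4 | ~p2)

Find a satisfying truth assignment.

p1=T, p2=F, p3=F, p4=F, p5=F, p6=T, p7=F

Unit propagation: (p6) forces p6 = True.
The clause (~p5) is unit: p5 must be False.
Unit propagation: (~p3) forces p3 = False.
The clause (~p7) is unit: p7 must be False.
p2 occurs only negated in the remaining clauses — set p2 = False.
Try p1 = True.
  then p4 is forced to False.
Every clause has at least one true literal under this assignment.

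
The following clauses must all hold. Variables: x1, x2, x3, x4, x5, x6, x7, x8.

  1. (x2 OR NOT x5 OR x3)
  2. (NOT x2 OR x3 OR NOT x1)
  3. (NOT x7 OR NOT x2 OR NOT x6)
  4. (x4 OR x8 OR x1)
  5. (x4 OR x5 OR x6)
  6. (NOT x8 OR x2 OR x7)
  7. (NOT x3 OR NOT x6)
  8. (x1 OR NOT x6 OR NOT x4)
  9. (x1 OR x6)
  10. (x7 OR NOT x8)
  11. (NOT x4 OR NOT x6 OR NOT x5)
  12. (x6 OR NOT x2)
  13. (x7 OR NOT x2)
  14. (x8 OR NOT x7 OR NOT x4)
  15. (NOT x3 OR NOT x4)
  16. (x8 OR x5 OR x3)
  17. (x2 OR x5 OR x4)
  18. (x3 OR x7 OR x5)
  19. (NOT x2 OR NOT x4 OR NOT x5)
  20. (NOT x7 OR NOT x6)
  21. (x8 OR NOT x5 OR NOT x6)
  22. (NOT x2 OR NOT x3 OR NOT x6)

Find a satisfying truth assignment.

Branch on x1: take x1 = True.
Set x2 = False and propagate.
For the remaining variables, x3 = True, x4 = False, x5 = True, x6 = False, x7 = True, x8 = False works.

x1=T, x2=F, x3=T, x4=F, x5=T, x6=F, x7=T, x8=F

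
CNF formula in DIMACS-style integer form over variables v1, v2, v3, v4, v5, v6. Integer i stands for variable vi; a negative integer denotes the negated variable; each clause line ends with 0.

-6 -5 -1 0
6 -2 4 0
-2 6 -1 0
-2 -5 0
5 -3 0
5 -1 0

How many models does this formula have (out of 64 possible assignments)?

19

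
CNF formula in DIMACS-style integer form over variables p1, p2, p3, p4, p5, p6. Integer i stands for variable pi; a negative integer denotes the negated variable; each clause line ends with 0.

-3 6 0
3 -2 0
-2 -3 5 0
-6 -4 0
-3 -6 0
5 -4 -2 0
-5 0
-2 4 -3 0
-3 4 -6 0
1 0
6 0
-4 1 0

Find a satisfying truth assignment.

p1 = 1, p2 = 0, p3 = 0, p4 = 0, p5 = 0, p6 = 1

The clause (¬p5) is unit: p5 must be False.
Unit propagation: (p1) forces p1 = True.
Unit propagation: (p6) forces p6 = True.
(¬p4) is a unit clause, so p4 = False.
Unit propagation: (¬p3) forces p3 = False.
Unit propagation: (¬p2) forces p2 = False.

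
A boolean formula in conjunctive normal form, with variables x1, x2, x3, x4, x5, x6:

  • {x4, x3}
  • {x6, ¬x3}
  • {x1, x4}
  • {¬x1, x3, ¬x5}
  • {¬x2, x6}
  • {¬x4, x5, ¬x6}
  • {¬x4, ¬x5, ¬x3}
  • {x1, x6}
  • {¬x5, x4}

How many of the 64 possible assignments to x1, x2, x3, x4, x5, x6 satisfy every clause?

5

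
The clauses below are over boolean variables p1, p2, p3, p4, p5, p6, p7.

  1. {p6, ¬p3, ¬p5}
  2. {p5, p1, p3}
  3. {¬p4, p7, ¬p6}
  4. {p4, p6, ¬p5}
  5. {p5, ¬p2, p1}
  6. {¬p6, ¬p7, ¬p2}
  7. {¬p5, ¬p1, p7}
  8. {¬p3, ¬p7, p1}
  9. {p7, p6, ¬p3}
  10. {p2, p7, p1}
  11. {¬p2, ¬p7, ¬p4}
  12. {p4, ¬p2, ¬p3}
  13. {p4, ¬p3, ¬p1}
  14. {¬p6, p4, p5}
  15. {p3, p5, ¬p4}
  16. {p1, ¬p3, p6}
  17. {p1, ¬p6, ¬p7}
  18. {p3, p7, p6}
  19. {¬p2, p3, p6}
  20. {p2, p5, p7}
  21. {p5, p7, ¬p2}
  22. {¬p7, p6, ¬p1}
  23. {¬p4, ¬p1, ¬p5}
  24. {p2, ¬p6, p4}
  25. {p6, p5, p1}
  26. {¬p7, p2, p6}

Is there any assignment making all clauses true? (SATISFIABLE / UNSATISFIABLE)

SATISFIABLE

Set p1 = False and propagate.
Try p2 = True.
  then p5 is forced to True.
Set p3 = False and propagate.
  then p6 is forced to True.
  then p7 is forced to False.
  then p4 is forced to False.
Every clause has at least one true literal under this assignment.
So p1=0, p2=1, p3=0, p4=0, p5=1, p6=1, p7=0 is a satisfying assignment.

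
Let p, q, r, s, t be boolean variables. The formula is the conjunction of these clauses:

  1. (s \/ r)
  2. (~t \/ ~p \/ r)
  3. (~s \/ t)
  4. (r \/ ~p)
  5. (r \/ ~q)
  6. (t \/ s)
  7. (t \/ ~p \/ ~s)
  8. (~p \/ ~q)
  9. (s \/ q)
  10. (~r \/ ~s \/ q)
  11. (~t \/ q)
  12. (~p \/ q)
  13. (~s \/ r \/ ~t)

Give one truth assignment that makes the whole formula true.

Pure literal: p appears only negated; assign p = False.
Try q = True.
  then r is forced to True.
The remaining clauses are satisfied by s = False, t = True.
Every clause has at least one true literal under this assignment.

p = False, q = True, r = True, s = False, t = True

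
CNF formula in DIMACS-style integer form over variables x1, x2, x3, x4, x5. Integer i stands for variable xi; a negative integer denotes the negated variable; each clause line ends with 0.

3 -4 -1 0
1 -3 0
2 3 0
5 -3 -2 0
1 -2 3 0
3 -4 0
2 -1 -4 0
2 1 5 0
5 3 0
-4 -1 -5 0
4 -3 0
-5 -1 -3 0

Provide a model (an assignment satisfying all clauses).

x1=1, x2=1, x3=0, x4=0, x5=1

Branch on x1: take x1 = True.
For the remaining variables, x2 = True, x3 = False, x4 = False, x5 = True works.
Every clause has at least one true literal under this assignment.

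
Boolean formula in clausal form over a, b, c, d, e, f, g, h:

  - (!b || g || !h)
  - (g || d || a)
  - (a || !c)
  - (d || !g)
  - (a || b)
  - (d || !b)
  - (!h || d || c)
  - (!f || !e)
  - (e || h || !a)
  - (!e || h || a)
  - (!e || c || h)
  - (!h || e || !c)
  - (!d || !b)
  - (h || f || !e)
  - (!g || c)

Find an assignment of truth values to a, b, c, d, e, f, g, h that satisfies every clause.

a=True, b=False, c=True, d=False, e=True, f=False, g=False, h=True

Branch on a: take a = True.
Try b = False.
Branch on c: take c = True.
The remaining clauses are satisfied by d = False, e = True, f = False, g = False, h = True.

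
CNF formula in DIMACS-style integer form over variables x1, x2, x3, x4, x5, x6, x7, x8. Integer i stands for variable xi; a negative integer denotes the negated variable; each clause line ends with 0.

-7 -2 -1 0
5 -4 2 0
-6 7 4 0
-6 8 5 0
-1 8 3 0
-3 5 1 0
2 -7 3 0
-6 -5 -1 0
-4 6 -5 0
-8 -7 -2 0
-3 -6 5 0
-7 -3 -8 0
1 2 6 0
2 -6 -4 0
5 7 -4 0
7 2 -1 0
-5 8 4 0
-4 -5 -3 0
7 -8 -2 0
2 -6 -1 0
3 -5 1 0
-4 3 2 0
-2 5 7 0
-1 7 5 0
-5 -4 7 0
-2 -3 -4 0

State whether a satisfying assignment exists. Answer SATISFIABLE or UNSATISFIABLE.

SATISFIABLE

Set x1 = False and propagate.
Try x2 = True.
The remaining clauses are satisfied by x3 = False, x4 = True, x5 = False, x6 = False, x7 = True, x8 = False.
Every clause has at least one true literal under this assignment.
So x1=False, x2=True, x3=False, x4=True, x5=False, x6=False, x7=True, x8=False is a satisfying assignment.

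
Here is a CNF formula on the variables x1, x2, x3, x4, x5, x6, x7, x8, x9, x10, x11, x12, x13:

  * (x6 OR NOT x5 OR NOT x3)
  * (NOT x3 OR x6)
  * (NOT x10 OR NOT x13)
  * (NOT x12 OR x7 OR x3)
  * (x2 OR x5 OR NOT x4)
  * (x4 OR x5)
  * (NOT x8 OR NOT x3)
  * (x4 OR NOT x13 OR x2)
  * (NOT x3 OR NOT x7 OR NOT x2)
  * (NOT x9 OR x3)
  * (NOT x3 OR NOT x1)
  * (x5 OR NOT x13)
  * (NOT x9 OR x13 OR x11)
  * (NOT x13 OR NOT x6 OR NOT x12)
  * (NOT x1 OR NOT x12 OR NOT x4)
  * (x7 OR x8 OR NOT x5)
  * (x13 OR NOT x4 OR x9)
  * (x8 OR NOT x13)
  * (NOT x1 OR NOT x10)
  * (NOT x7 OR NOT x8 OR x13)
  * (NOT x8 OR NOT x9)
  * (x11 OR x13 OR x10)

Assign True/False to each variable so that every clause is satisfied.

Pure literal: x1 appears only negated; assign x1 = False.
Pure literal: x11 appears only positively; assign x11 = True.
Try x2 = True.
Set x3 = False and propagate.
  then x9 is forced to False.
Try x4 = False.
  then x5 is forced to True.
The remaining clauses are satisfied by x6 = True, x7 = True, x8 = False, x10 = False, x12 = True, x13 = False.

x1 = F, x2 = T, x3 = F, x4 = F, x5 = T, x6 = T, x7 = T, x8 = F, x9 = F, x10 = F, x11 = T, x12 = T, x13 = F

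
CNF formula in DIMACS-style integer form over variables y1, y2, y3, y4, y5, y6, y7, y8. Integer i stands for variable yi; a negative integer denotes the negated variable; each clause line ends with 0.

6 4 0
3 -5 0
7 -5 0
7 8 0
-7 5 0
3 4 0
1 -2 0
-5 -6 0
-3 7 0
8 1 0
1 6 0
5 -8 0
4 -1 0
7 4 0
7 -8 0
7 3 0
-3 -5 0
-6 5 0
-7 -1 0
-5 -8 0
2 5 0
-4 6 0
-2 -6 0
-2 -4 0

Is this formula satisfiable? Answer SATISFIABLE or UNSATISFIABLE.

UNSATISFIABLE

y5 = True:
  propagation gives y3=True; an empty clause results — contradiction.
y5 = False:
  propagation gives y7=False, y8=True; an empty clause results — contradiction.
Every branch closes, so no satisfying assignment exists.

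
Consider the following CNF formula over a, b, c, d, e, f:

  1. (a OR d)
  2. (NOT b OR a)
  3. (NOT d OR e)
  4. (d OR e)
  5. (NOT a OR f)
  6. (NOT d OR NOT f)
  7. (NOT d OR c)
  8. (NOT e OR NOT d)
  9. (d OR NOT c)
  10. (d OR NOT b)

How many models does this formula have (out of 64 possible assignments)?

1

The models are:
  a=T b=F c=F d=F e=T f=T
Count: 1.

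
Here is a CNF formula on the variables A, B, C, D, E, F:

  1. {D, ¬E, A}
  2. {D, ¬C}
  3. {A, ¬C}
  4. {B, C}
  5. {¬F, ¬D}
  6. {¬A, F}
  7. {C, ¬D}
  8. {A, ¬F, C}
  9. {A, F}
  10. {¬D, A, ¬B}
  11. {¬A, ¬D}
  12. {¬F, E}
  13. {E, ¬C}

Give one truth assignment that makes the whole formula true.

A = T, B = T, C = F, D = F, E = T, F = T

Branch on A: take A = True.
  then F is forced to True.
  then D is forced to False.
  then C is forced to False.
  then B is forced to True.
  then E is forced to True.
Every clause has at least one true literal under this assignment.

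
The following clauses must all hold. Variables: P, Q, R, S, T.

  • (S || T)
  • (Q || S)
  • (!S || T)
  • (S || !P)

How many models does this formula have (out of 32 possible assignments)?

Split on S, then T.
  S=T, T=T: P, Q, R free → 2^3 = 8.
  S=T, T=F: a clause becomes empty — 0.
  S=F, T=T: remaining (P,Q,R) ∈ {(F,T,F); (F,T,T)} — 2.
  S=F, T=F: a clause becomes empty — 0.
Total: 8 + 0 + 2 + 0 = 10.

10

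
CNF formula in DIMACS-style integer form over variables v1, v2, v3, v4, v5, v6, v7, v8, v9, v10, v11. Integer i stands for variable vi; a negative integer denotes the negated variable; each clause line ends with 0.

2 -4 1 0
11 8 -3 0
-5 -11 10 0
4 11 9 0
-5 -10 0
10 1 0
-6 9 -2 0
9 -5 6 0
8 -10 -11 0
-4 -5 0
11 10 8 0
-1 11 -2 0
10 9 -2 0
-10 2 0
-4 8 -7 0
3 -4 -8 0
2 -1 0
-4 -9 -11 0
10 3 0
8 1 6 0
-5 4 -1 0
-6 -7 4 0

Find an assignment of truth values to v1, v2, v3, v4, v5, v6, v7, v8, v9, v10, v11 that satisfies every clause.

v1 = F, v2 = T, v3 = F, v4 = F, v5 = F, v6 = F, v7 = F, v8 = T, v9 = T, v10 = T, v11 = F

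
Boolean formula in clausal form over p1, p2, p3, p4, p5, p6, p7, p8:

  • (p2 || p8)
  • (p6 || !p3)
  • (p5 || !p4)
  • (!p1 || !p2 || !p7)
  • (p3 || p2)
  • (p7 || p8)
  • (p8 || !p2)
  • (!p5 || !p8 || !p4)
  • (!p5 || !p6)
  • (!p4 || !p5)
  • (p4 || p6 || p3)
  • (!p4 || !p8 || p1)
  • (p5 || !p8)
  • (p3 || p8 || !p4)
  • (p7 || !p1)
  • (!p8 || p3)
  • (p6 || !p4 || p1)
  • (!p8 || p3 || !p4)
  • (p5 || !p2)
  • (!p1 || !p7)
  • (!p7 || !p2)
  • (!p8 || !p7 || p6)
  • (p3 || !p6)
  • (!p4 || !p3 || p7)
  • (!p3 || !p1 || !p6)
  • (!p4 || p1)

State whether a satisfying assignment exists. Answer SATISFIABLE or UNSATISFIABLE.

p4 = True:
  propagation gives p5=True; an empty clause results — contradiction.
p4 = False:
  p2 = True:
    propagation gives p8=True, p5=True, p6=False, p3=False; an empty clause results — contradiction.
  p2 = False:
    propagation gives p8=True, p3=True, p6=True, p5=False; an empty clause results — contradiction.
Every branch closes, so no satisfying assignment exists.

UNSATISFIABLE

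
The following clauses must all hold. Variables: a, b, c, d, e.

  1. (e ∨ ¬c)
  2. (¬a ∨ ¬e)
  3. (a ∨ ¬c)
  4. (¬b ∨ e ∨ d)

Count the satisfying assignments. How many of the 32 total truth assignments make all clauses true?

10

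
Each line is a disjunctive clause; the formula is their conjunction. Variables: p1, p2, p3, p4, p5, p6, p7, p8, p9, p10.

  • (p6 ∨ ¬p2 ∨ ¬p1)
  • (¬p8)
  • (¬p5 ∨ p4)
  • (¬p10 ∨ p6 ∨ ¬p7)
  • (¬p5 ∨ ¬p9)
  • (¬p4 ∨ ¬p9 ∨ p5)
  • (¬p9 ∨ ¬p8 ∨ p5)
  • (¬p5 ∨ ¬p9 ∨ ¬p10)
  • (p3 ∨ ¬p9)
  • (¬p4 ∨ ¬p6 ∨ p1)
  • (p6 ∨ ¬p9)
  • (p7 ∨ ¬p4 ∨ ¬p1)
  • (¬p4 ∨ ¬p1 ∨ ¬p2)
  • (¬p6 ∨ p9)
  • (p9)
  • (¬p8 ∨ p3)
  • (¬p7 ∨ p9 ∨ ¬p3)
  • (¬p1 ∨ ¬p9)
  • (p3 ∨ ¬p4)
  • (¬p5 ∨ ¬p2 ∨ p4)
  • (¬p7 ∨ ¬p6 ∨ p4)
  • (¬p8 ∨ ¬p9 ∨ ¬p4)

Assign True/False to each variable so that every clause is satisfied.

p1=0  p2=1  p3=1  p4=0  p5=0  p6=1  p7=0  p8=0  p9=1  p10=1

Unit propagation: (¬p8) forces p8 = False.
Unit propagation: (p9) forces p9 = True.
(¬p5) is a unit clause, so p5 = False.
Unit propagation: (¬p4) forces p4 = False.
The clause (p3) is unit: p3 must be True.
The clause (p6) is unit: p6 must be True.
The clause (¬p1) is unit: p1 must be False.
(¬p7) is a unit clause, so p7 = False.
p2, p10 are now unconstrained; take p2 = True, p10 = True.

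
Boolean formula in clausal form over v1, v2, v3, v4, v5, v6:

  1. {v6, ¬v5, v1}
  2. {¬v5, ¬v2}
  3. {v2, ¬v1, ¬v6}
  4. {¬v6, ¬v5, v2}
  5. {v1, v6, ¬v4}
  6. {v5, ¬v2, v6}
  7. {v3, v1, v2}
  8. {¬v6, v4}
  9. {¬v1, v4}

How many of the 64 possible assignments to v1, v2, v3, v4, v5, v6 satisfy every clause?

10

Split on v6, then v1.
  v6=T, v1=T: remaining (v2,v3,v4,v5) ∈ {(T,F,T,F); (T,T,T,F)} — 2.
  v6=T, v1=F: remaining (v2,v3,v4,v5) ∈ {(F,T,T,F); (T,F,T,F); (T,T,T,F)} — 3.
  v6=F, v1=T: remaining (v2,v3,v4,v5) ∈ {(F,F,T,F); (F,F,T,T); (F,T,T,F); (F,T,T,T)} — 4.
  v6=F, v1=F: remaining (v2,v3,v4,v5) ∈ {(F,T,F,F)} — 1.
Total: 2 + 3 + 4 + 1 = 10.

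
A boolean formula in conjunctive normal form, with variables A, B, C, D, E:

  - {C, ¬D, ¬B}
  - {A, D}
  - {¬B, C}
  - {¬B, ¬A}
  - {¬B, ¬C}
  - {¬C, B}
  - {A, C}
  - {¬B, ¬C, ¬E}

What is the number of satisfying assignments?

4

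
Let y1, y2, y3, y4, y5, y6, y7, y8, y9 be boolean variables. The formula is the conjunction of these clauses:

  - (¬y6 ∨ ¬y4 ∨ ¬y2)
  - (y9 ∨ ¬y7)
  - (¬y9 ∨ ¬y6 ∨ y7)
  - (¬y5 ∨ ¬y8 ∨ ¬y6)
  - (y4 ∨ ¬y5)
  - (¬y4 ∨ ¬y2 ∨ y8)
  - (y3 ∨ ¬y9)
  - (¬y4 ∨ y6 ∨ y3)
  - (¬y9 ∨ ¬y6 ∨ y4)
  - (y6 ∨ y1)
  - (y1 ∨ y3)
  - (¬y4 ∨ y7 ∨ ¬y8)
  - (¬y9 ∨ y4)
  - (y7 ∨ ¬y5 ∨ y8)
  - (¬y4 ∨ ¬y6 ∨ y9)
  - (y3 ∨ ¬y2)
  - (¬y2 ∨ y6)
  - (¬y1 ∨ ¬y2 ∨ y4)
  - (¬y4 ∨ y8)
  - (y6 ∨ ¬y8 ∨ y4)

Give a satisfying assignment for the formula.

y1=1, y2=0, y3=0, y4=0, y5=0, y6=1, y7=0, y8=0, y9=0

Pure literal: y2 appears only negated; assign y2 = False.
Pure literal: y5 appears only negated; assign y5 = False.
Branch on y1: take y1 = True.
Set y3 = False and propagate.
  then y9 is forced to False.
  then y7 is forced to False.
For the remaining variables, y4 = False, y6 = True, y8 = False works.
Every clause has at least one true literal under this assignment.
Check each clause:
  1. (¬y2 ∨ ¬y4 ∨ ¬y6) — ¬y4 is true.
  2. (y9 ∨ ¬y7) — ¬y7 is true.
  3. (y7 ∨ ¬y6 ∨ ¬y9) — ¬y9 is true.
  4. (¬y5 ∨ ¬y8 ∨ ¬y6) — ¬y8 is true.
  5. (¬y5 ∨ y4) — ¬y5 is true.
  6. (¬y2 ∨ ¬y4 ∨ y8) — ¬y4 is true.
  7. (¬y9 ∨ y3) — ¬y9 is true.
  8. (y3 ∨ ¬y4 ∨ y6) — ¬y4 is true.
  9. (¬y9 ∨ ¬y6 ∨ y4) — ¬y9 is true.
  10. (y6 ∨ y1) — y1 is true.
  11. (y1 ∨ y3) — y1 is true.
  12. (¬y4 ∨ ¬y8 ∨ y7) — ¬y8 is true.
  13. (¬y9 ∨ y4) — ¬y9 is true.
  14. (y8 ∨ y7 ∨ ¬y5) — ¬y5 is true.
  15. (y9 ∨ ¬y4 ∨ ¬y6) — ¬y4 is true.
  16. (y3 ∨ ¬y2) — ¬y2 is true.
  17. (¬y2 ∨ y6) — y6 is true.
  18. (¬y1 ∨ y4 ∨ ¬y2) — ¬y2 is true.
  19. (¬y4 ∨ y8) — ¬y4 is true.
  20. (y4 ∨ y6 ∨ ¬y8) — ¬y8 is true.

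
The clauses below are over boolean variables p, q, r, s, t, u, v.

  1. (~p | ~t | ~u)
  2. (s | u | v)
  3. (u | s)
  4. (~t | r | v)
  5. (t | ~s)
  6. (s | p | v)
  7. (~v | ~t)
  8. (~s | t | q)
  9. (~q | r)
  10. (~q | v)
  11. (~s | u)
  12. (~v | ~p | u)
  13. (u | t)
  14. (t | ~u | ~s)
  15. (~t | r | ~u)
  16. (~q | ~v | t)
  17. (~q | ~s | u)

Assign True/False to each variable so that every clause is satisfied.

p = False, q = False, r = False, s = False, t = False, u = True, v = True

Set p = False and propagate.
For the remaining variables, q = False, r = False, s = False, t = False, u = True, v = True works.
Every clause has at least one true literal under this assignment.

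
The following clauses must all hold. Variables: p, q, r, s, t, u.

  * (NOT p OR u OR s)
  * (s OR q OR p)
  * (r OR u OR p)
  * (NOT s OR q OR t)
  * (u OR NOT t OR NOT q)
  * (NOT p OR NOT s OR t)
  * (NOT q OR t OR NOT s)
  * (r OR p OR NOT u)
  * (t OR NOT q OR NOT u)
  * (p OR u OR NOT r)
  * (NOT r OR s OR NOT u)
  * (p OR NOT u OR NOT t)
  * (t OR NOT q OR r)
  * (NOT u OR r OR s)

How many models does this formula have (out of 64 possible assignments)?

Satisfying assignments:
  p=1 q=0 r=0 s=1 t=1 u=0
  p=1 q=0 r=0 s=1 t=1 u=1
  p=1 q=0 r=1 s=1 t=1 u=0
  p=1 q=0 r=1 s=1 t=1 u=1
  p=1 q=1 r=0 s=1 t=1 u=1
  p=1 q=1 r=1 s=1 t=1 u=1
That's 6 in total.

6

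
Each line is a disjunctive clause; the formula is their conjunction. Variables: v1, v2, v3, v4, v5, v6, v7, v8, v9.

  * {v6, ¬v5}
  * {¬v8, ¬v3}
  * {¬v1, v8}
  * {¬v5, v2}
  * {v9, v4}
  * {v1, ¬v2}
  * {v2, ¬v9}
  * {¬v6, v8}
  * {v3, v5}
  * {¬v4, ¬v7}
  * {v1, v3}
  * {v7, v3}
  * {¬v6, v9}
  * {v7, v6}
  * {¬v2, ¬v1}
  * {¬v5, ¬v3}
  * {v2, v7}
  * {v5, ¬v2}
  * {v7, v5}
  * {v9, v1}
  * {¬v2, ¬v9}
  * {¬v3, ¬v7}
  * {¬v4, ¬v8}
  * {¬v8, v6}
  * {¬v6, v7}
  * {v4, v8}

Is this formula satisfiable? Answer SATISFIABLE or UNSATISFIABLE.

UNSATISFIABLE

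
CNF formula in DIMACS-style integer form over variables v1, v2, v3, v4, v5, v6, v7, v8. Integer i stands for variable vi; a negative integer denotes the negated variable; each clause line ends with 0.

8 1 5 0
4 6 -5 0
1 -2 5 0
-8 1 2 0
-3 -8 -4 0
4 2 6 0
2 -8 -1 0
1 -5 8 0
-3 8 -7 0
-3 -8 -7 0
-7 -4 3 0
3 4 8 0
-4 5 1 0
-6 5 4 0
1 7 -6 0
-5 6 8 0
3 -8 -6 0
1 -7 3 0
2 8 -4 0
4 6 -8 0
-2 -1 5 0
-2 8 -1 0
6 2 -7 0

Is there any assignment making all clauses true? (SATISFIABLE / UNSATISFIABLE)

SATISFIABLE

Set v1 = True and propagate.
Try v2 = True.
  then v5 is forced to True.
  then v8 is forced to True.
Set v3 = False and propagate.
  then v6 is forced to False.
  then v4 is forced to True.
  then v7 is forced to False.
Every clause has at least one true literal under this assignment.
So v1=True, v2=True, v3=False, v4=True, v5=True, v6=False, v7=False, v8=True is a satisfying assignment.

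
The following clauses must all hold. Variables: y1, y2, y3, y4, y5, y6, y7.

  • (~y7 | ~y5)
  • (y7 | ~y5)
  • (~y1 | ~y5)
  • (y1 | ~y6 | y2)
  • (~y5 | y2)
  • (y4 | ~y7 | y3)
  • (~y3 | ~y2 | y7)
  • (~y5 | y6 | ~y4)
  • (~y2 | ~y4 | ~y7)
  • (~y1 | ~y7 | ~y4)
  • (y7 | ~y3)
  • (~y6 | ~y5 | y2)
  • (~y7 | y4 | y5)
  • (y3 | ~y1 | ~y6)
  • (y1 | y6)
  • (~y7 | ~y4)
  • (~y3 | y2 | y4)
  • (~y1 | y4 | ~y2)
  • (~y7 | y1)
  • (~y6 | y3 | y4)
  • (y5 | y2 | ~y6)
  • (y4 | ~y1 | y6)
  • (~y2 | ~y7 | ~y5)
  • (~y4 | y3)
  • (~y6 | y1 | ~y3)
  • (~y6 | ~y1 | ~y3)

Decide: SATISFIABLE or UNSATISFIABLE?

UNSATISFIABLE

y4 = True:
  propagation gives y7=False, y5=False, y3=False; an empty clause results — contradiction.
y4 = False:
  y1 = True:
    propagation gives y5=False, y7=False, y3=False, y6=False; an empty clause results — contradiction.
  y1 = False:
    propagation gives y6=True, y2=True, y7=False, y5=False; an empty clause results — contradiction.
Every branch closes, so no satisfying assignment exists.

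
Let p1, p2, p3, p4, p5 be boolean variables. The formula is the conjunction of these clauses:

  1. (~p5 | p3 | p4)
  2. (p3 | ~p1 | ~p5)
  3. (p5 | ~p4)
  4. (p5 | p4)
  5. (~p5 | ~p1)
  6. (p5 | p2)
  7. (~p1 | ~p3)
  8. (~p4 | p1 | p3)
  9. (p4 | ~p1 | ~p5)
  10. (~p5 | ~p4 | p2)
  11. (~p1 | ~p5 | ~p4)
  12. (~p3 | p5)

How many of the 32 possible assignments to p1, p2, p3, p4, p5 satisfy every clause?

3

The models are:
  p1=F p2=F p3=T p4=F p5=T
  p1=F p2=T p3=T p4=F p5=T
  p1=F p2=T p3=T p4=T p5=T
That's 3 in total.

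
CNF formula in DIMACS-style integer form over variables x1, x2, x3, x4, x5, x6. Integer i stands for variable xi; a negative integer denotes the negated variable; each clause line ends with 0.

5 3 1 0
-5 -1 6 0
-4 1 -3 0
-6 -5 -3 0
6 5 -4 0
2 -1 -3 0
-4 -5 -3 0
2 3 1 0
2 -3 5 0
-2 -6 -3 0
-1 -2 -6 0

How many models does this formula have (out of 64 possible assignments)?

14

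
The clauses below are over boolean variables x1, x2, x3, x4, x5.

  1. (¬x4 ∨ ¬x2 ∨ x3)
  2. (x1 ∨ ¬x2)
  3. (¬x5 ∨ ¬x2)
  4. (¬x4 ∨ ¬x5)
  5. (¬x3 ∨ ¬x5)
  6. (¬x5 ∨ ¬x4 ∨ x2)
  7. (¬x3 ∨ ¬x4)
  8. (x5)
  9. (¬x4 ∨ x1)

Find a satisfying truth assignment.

x1=F, x2=F, x3=F, x4=F, x5=T

Check each clause:
  1. (¬x4 ∨ ¬x2 ∨ x3) — ¬x4 is true.
  2. (¬x2 ∨ x1) — ¬x2 is true.
  3. (¬x5 ∨ ¬x2) — ¬x2 is true.
  4. (¬x4 ∨ ¬x5) — ¬x4 is true.
  5. (¬x3 ∨ ¬x5) — ¬x3 is true.
  6. (¬x5 ∨ ¬x4 ∨ x2) — ¬x4 is true.
  7. (¬x3 ∨ ¬x4) — ¬x4 is true.
  8. (x5) — x5 is true.
  9. (¬x4 ∨ x1) — ¬x4 is true.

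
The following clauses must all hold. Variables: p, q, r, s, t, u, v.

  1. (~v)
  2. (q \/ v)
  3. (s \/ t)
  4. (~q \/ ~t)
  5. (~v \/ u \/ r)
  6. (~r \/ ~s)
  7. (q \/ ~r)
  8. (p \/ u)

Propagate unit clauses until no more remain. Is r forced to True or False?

(~v) is a unit clause: v = False.
In (q \/ v), v is now false; q must hold, so q = True.
In (~t \/ ~q), ~q is now false; ~t must hold, so t = False.
(s \/ t): since t = False, the clause reduces to (s). s = True.
In (~s \/ ~r), ~s is now false; ~r must hold, so r = False.

False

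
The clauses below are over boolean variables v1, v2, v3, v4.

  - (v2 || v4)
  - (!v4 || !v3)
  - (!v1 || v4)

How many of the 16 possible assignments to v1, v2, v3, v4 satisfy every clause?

The models are:
  v1=0 v2=0 v3=0 v4=1
  v1=0 v2=1 v3=0 v4=0
  v1=0 v2=1 v3=0 v4=1
  v1=0 v2=1 v3=1 v4=0
  v1=1 v2=0 v3=0 v4=1
  v1=1 v2=1 v3=0 v4=1
Count: 6.

6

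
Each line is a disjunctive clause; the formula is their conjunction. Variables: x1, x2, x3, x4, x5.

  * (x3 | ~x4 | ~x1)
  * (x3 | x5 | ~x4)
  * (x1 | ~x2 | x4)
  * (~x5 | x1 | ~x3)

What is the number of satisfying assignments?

Split on x1, then x3.
  x1=T, x3=T: x2, x4, x5 free → 2^3 = 8.
  x1=T, x3=F: remaining (x2,x4,x5) ∈ {(F,F,F); (F,F,T); (T,F,F); (T,F,T)} — 4.
  x1=F, x3=T: remaining (x2,x4,x5) ∈ {(F,F,F); (F,T,F); (T,T,F)} — 3.
  x1=F, x3=F: remaining (x2,x4,x5) ∈ {(F,F,F); (F,F,T); (F,T,T); (T,T,T)} — 4.
Total: 8 + 4 + 3 + 4 = 19.

19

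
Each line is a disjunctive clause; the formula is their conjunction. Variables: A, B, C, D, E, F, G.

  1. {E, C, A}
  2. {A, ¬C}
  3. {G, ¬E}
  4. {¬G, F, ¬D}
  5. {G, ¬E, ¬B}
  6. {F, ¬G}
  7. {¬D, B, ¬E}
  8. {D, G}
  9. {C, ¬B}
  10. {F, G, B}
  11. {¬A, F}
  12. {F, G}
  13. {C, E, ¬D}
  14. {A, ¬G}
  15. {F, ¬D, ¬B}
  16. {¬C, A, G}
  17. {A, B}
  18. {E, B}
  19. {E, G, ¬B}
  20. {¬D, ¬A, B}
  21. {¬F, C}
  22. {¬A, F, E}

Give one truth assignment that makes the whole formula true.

A = T  B = T  C = T  D = T  E = T  F = T  G = T

Check each clause:
  1. {C, E, A} — A is true.
  2. {¬C, A} — A is true.
  3. {G, ¬E} — G is true.
  4. {F, ¬D, ¬G} — F is true.
  5. {G, ¬E, ¬B} — G is true.
  6. {¬G, F} — F is true.
  7. {¬E, ¬D, B} — B is true.
  8. {D, G} — D is true.
  9. {C, ¬B} — C is true.
  10. {F, G, B} — B is true.
  11. {¬A, F} — F is true.
  12. {F, G} — F is true.
  13. {E, ¬D, C} — C is true.
  14. {A, ¬G} — A is true.
  15. {¬B, ¬D, F} — F is true.
  16. {G, A, ¬C} — A is true.
  17. {B, A} — A is true.
  18. {B, E} — B is true.
  19. {E, ¬B, G} — E is true.
  20. {¬D, B, ¬A} — B is true.
  21. {C, ¬F} — C is true.
  22. {¬A, E, F} — E is true.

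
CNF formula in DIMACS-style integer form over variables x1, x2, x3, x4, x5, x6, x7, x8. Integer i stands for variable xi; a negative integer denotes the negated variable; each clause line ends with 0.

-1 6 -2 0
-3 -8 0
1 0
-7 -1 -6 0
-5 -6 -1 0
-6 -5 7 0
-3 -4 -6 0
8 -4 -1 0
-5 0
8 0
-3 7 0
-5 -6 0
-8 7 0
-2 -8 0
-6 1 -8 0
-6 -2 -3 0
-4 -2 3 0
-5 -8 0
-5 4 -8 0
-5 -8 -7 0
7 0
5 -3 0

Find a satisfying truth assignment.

(x1) is a unit clause, so x1 = True.
The clause (~x5) is unit: x5 must be False.
The clause (x8) is unit: x8 must be True.
Unit propagation: (~x3) forces x3 = False.
Unit propagation: (x7) forces x7 = True.
Unit propagation: (~x6) forces x6 = False.
Unit propagation: (~x2) forces x2 = False.
x4 is now unconstrained; take x4 = False.

x1 = True, x2 = False, x3 = False, x4 = False, x5 = False, x6 = False, x7 = True, x8 = True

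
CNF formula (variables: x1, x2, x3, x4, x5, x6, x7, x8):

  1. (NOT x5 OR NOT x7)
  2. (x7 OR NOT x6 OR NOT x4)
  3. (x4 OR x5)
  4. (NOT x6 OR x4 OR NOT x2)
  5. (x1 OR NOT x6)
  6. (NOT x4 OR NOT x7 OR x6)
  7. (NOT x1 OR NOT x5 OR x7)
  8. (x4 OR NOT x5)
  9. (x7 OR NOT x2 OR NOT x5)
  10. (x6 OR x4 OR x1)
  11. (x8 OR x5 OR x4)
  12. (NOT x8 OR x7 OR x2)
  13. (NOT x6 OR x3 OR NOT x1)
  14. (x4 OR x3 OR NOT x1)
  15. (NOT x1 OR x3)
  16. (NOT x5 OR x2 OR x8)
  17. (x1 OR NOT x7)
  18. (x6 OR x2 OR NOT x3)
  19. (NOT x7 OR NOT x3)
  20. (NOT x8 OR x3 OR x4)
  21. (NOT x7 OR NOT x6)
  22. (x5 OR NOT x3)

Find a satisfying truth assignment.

x1=False, x2=True, x3=False, x4=True, x5=False, x6=False, x7=False, x8=False

Branch on x1: take x1 = False.
  then x6 is forced to False.
  then x4 is forced to True.
  then x7 is forced to False.
Branch on x2: take x2 = True.
  then x5 is forced to False.
  then x3 is forced to False.
x8 is now unconstrained; take x8 = False.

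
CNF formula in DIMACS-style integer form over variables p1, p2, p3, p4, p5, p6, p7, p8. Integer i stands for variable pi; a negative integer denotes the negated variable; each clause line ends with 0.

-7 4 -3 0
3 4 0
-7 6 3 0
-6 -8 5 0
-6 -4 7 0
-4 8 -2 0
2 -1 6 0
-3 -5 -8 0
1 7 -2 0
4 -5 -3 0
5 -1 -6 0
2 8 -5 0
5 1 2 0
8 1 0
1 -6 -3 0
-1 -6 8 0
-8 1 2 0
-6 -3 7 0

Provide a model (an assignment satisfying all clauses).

Try p1 = True.
The remaining clauses are satisfied by p2 = True, p3 = True, p4 = True, p5 = False, p6 = False, p7 = False, p8 = True.
Check each clause:
  1. (¬p7 ∨ p4 ∨ ¬p3) — ¬p7 is true.
  2. (p4 ∨ p3) — p3 is true.
  3. (p6 ∨ p3 ∨ ¬p7) — ¬p7 is true.
  4. (¬p8 ∨ p5 ∨ ¬p6) — ¬p6 is true.
  5. (p7 ∨ ¬p4 ∨ ¬p6) — ¬p6 is true.
  6. (¬p4 ∨ ¬p2 ∨ p8) — p8 is true.
  7. (p2 ∨ p6 ∨ ¬p1) — p2 is true.
  8. (¬p5 ∨ ¬p8 ∨ ¬p3) — ¬p5 is true.
  9. (p1 ∨ p7 ∨ ¬p2) — p1 is true.
  10. (¬p3 ∨ ¬p5 ∨ p4) — ¬p5 is true.
  11. (p5 ∨ ¬p6 ∨ ¬p1) — ¬p6 is true.
  12. (p8 ∨ ¬p5 ∨ p2) — p8 is true.
  13. (p5 ∨ p1 ∨ p2) — p1 is true.
  14. (p8 ∨ p1) — p8 is true.
  15. (¬p3 ∨ ¬p6 ∨ p1) — p1 is true.
  16. (¬p1 ∨ p8 ∨ ¬p6) — p8 is true.
  17. (p2 ∨ ¬p8 ∨ p1) — p1 is true.
  18. (p7 ∨ ¬p6 ∨ ¬p3) — ¬p6 is true.

p1 = 1  p2 = 1  p3 = 1  p4 = 1  p5 = 0  p6 = 0  p7 = 0  p8 = 1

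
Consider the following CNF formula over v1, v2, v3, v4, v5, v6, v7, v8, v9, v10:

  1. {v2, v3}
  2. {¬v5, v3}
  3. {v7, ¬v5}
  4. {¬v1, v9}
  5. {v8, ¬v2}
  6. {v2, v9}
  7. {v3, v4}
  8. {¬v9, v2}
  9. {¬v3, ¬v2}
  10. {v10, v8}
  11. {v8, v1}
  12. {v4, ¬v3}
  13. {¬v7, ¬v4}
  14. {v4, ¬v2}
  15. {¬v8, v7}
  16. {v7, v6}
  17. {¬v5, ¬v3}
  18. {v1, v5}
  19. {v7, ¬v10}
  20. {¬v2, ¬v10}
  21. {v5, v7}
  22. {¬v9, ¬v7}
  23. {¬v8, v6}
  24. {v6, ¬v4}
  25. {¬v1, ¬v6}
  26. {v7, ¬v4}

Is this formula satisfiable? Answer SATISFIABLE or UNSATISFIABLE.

v7 = True:
  propagation gives v4=False, v3=True; an empty clause results — contradiction.
v7 = False:
  propagation gives v5=False; an empty clause results — contradiction.
Every branch closes, so no satisfying assignment exists.

UNSATISFIABLE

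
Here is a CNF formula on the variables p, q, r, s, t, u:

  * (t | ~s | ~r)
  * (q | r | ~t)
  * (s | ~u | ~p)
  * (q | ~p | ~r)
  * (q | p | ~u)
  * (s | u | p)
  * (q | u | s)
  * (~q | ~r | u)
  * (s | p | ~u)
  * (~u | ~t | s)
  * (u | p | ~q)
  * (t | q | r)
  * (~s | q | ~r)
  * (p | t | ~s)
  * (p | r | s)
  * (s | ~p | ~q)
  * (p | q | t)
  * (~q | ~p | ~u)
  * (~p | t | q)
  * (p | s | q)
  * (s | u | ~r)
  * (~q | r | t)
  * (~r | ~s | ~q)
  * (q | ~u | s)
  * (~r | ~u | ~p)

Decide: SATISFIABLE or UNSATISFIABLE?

SATISFIABLE

Try p = True.
For the remaining variables, q = True, r = False, s = True, t = True, u = False works.
So p = True  q = True  r = False  s = True  t = True  u = False is a satisfying assignment.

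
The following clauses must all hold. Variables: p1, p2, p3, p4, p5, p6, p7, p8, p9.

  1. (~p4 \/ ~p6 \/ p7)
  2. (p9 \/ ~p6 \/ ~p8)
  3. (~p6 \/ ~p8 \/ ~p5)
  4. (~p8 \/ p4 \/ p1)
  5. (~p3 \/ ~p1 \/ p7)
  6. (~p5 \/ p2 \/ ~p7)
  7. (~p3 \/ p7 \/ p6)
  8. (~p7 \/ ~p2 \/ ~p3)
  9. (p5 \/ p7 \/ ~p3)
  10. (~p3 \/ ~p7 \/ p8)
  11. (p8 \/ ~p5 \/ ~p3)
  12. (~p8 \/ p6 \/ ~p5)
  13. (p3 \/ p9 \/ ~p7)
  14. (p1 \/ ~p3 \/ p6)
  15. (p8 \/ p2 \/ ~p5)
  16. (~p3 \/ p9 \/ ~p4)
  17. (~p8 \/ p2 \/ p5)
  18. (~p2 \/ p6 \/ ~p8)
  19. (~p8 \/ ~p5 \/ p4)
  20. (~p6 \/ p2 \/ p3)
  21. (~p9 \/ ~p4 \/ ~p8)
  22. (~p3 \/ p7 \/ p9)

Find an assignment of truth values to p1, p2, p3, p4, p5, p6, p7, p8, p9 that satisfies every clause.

p1=0, p2=1, p3=0, p4=0, p5=0, p6=1, p7=1, p8=0, p9=1

Check each clause:
  1. (~p4 \/ ~p6 \/ p7) — ~p4 is true.
  2. (~p6 \/ ~p8 \/ p9) — ~p8 is true.
  3. (~p5 \/ ~p6 \/ ~p8) — ~p8 is true.
  4. (~p8 \/ p4 \/ p1) — ~p8 is true.
  5. (~p3 \/ ~p1 \/ p7) — ~p3 is true.
  6. (~p7 \/ ~p5 \/ p2) — p2 is true.
  7. (~p3 \/ p7 \/ p6) — ~p3 is true.
  8. (~p7 \/ ~p3 \/ ~p2) — ~p3 is true.
  9. (~p3 \/ p7 \/ p5) — ~p3 is true.
  10. (~p3 \/ p8 \/ ~p7) — ~p3 is true.
  11. (~p5 \/ p8 \/ ~p3) — ~p5 is true.
  12. (~p5 \/ p6 \/ ~p8) — ~p8 is true.
  13. (p3 \/ ~p7 \/ p9) — p9 is true.
  14. (p6 \/ p1 \/ ~p3) — ~p3 is true.
  15. (~p5 \/ p8 \/ p2) — p2 is true.
  16. (~p3 \/ ~p4 \/ p9) — p9 is true.
  17. (~p8 \/ p5 \/ p2) — ~p8 is true.
  18. (p6 \/ ~p8 \/ ~p2) — ~p8 is true.
  19. (~p5 \/ p4 \/ ~p8) — ~p8 is true.
  20. (~p6 \/ p2 \/ p3) — p2 is true.
  21. (~p9 \/ ~p8 \/ ~p4) — ~p8 is true.
  22. (p9 \/ p7 \/ ~p3) — p9 is true.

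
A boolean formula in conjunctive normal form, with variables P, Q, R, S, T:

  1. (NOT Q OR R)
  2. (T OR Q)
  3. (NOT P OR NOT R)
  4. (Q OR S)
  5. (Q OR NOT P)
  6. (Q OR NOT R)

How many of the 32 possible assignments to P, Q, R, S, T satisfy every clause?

Satisfying assignments:
  P=F Q=F R=F S=T T=T
  P=F Q=T R=T S=F T=F
  P=F Q=T R=T S=F T=T
  P=F Q=T R=T S=T T=F
  P=F Q=T R=T S=T T=T
That's 5 in total.

5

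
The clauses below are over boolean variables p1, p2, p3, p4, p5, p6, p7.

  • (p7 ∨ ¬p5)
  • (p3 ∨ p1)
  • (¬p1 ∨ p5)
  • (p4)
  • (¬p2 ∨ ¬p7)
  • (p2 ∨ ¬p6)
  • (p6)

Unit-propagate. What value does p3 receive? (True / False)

True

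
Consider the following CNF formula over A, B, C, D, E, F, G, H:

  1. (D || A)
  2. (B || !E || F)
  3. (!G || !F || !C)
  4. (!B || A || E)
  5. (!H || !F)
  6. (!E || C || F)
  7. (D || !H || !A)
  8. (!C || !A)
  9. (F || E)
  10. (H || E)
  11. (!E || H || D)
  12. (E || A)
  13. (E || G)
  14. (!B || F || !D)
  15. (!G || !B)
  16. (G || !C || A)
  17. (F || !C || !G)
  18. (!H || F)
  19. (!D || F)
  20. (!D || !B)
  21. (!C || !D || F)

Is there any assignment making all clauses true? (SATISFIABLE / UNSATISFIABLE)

SATISFIABLE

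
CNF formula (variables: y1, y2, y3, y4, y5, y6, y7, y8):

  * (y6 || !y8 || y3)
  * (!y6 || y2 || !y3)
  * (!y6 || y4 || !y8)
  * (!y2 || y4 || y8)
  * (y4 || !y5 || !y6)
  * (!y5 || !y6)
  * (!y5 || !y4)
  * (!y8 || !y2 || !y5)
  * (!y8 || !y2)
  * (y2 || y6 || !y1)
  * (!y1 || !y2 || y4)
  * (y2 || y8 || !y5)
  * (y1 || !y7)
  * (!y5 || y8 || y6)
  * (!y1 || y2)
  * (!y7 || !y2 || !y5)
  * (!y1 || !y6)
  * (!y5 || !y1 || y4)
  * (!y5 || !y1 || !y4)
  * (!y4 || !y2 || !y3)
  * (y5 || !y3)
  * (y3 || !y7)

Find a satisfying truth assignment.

y1=0, y2=0, y3=0, y4=1, y5=0, y6=0, y7=0, y8=0

Check each clause:
  1. (!y8 || y3 || y6) — !y8 is true.
  2. (!y6 || y2 || !y3) — !y6 is true.
  3. (!y6 || y4 || !y8) — !y8 is true.
  4. (y4 || !y2 || y8) — y4 is true.
  5. (y4 || !y6 || !y5) — !y6 is true.
  6. (!y6 || !y5) — !y6 is true.
  7. (!y5 || !y4) — !y5 is true.
  8. (!y8 || !y2 || !y5) — !y8 is true.
  9. (!y2 || !y8) — !y8 is true.
  10. (!y1 || y2 || y6) — !y1 is true.
  11. (!y1 || y4 || !y2) — y4 is true.
  12. (y2 || !y5 || y8) — !y5 is true.
  13. (y1 || !y7) — !y7 is true.
  14. (!y5 || y6 || y8) — !y5 is true.
  15. (!y1 || y2) — !y1 is true.
  16. (!y2 || !y5 || !y7) — !y7 is true.
  17. (!y1 || !y6) — !y6 is true.
  18. (!y5 || !y1 || y4) — !y5 is true.
  19. (!y4 || !y5 || !y1) — !y5 is true.
  20. (!y3 || !y2 || !y4) — !y3 is true.
  21. (y5 || !y3) — !y3 is true.
  22. (y3 || !y7) — !y7 is true.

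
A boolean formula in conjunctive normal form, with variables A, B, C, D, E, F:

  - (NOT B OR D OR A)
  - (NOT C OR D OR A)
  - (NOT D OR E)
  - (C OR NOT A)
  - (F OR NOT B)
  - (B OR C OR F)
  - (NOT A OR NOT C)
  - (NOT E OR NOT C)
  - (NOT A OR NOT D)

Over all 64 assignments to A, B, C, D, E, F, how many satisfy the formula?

4

The models are:
  A=F B=F C=F D=F E=F F=T
  A=F B=F C=F D=F E=T F=T
  A=F B=F C=F D=T E=T F=T
  A=F B=T C=F D=T E=T F=T
That's 4 in total.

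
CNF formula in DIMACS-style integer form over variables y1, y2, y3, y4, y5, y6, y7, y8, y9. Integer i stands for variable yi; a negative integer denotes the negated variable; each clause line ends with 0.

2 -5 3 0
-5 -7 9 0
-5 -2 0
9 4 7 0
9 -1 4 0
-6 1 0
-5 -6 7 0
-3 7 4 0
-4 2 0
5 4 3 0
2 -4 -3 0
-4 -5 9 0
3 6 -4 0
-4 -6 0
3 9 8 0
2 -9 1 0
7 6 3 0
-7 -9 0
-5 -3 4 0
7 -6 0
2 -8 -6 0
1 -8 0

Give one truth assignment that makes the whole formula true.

y1=True, y2=True, y3=True, y4=True, y5=False, y6=False, y7=False, y8=True, y9=False

Check each clause:
  1. (y2 OR y3 OR NOT y5) — y2 is true.
  2. (NOT y5 OR NOT y7 OR y9) — NOT y5 is true.
  3. (NOT y2 OR NOT y5) — NOT y5 is true.
  4. (y4 OR y9 OR y7) — y4 is true.
  5. (y9 OR NOT y1 OR y4) — y4 is true.
  6. (NOT y6 OR y1) — y1 is true.
  7. (NOT y6 OR y7 OR NOT y5) — NOT y6 is true.
  8. (y4 OR y7 OR NOT y3) — y4 is true.
  9. (y2 OR NOT y4) — y2 is true.
  10. (y3 OR y5 OR y4) — y3 is true.
  11. (NOT y4 OR NOT y3 OR y2) — y2 is true.
  12. (NOT y5 OR NOT y4 OR y9) — NOT y5 is true.
  13. (y6 OR y3 OR NOT y4) — y3 is true.
  14. (NOT y6 OR NOT y4) — NOT y6 is true.
  15. (y3 OR y8 OR y9) — y8 is true.
  16. (NOT y9 OR y1 OR y2) — y1 is true.
  17. (y7 OR y3 OR y6) — y3 is true.
  18. (NOT y9 OR NOT y7) — NOT y7 is true.
  19. (NOT y5 OR NOT y3 OR y4) — NOT y5 is true.
  20. (NOT y6 OR y7) — NOT y6 is true.
  21. (NOT y6 OR NOT y8 OR y2) — y2 is true.
  22. (NOT y8 OR y1) — y1 is true.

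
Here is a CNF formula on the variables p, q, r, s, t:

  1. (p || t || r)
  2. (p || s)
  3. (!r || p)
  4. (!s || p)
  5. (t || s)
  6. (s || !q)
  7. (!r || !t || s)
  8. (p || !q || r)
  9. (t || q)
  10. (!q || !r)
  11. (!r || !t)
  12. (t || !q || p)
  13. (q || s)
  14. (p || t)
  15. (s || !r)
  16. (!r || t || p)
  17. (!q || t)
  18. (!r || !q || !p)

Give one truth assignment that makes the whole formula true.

p = T, q = F, r = F, s = T, t = T

Check each clause:
  1. (p || t || r) — p is true.
  2. (s || p) — p is true.
  3. (!r || p) — p is true.
  4. (!s || p) — p is true.
  5. (t || s) — s is true.
  6. (!q || s) — s is true.
  7. (!r || !t || s) — s is true.
  8. (!q || p || r) — p is true.
  9. (t || q) — t is true.
  10. (!q || !r) — !r is true.
  11. (!r || !t) — !r is true.
  12. (t || !q || p) — p is true.
  13. (q || s) — s is true.
  14. (p || t) — p is true.
  15. (!r || s) — s is true.
  16. (p || !r || t) — p is true.
  17. (t || !q) — t is true.
  18. (!r || !q || !p) — !r is true.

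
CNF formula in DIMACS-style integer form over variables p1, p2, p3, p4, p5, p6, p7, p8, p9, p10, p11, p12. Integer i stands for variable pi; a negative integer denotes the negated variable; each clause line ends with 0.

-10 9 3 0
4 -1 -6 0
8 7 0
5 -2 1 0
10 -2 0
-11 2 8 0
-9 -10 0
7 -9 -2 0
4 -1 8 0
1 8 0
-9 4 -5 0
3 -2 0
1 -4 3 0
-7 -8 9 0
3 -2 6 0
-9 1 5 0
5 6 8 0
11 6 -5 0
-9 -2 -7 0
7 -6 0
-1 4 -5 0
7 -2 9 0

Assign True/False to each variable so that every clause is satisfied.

p1 = F  p2 = F  p3 = T  p4 = T  p5 = T  p6 = F  p7 = F  p8 = T  p9 = F  p10 = F  p11 = T  p12 = T

Pure literal: p3 appears only positively; assign p3 = True.
Branch on p1: take p1 = False.
  then p8 is forced to True.
For the remaining variables, p2 = False, p4 = True, p5 = True, p6 = False, p7 = False, p9 = False, p10 = False, p11 = True, p12 = True works.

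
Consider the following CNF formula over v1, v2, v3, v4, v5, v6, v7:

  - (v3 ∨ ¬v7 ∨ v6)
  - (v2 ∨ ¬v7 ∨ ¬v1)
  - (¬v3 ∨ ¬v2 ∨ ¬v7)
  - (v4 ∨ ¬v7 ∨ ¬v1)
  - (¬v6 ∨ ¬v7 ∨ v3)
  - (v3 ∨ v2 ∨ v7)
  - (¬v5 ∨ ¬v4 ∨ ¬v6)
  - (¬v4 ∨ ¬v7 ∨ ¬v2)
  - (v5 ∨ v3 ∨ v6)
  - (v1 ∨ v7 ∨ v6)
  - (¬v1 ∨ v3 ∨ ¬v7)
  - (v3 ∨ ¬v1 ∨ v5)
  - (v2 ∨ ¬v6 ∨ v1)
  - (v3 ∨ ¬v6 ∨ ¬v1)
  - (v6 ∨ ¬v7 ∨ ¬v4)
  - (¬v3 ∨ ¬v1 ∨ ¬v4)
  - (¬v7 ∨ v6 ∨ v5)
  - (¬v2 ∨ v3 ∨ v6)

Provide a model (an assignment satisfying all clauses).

v1=True  v2=True  v3=True  v4=False  v5=True  v6=True  v7=False

Check each clause:
  1. (v3 ∨ ¬v7 ∨ v6) — ¬v7 is true.
  2. (¬v1 ∨ v2 ∨ ¬v7) — ¬v7 is true.
  3. (¬v3 ∨ ¬v2 ∨ ¬v7) — ¬v7 is true.
  4. (¬v7 ∨ v4 ∨ ¬v1) — ¬v7 is true.
  5. (¬v6 ∨ v3 ∨ ¬v7) — ¬v7 is true.
  6. (v3 ∨ v2 ∨ v7) — v2 is true.
  7. (¬v5 ∨ ¬v4 ∨ ¬v6) — ¬v4 is true.
  8. (¬v4 ∨ ¬v7 ∨ ¬v2) — ¬v7 is true.
  9. (v3 ∨ v5 ∨ v6) — v3 is true.
  10. (v1 ∨ v7 ∨ v6) — v1 is true.
  11. (¬v7 ∨ v3 ∨ ¬v1) — ¬v7 is true.
  12. (¬v1 ∨ v5 ∨ v3) — v3 is true.
  13. (v1 ∨ ¬v6 ∨ v2) — v1 is true.
  14. (¬v1 ∨ v3 ∨ ¬v6) — v3 is true.
  15. (v6 ∨ ¬v4 ∨ ¬v7) — ¬v7 is true.
  16. (¬v4 ∨ ¬v1 ∨ ¬v3) — ¬v4 is true.
  17. (v6 ∨ v5 ∨ ¬v7) — ¬v7 is true.
  18. (v6 ∨ ¬v2 ∨ v3) — v3 is true.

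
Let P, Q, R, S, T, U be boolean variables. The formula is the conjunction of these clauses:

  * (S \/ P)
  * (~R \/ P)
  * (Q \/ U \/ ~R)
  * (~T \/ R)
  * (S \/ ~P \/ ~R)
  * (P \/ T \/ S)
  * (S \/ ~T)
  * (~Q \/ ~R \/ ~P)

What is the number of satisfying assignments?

Split on P, then R.
  P=T, R=T: remaining (Q,S,T,U) ∈ {(F,T,F,T); (F,T,T,T)} — 2.
  P=T, R=F: forces T=F; Q, S, U free → 2^3 = 8.
  P=F, R=T: a clause becomes empty — 0.
  P=F, R=F: remaining (Q,S,T,U) ∈ {(F,T,F,F); (F,T,F,T); (T,T,F,F); (T,T,F,T)} — 4.
Total: 2 + 8 + 0 + 4 = 14.

14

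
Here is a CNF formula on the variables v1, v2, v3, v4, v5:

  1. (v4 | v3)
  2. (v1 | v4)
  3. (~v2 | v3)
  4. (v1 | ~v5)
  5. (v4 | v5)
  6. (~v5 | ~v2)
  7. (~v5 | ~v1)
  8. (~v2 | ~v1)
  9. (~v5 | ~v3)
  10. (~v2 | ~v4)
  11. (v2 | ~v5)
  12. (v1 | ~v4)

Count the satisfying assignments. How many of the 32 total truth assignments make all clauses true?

Satisfying assignments:
  v1=T v2=F v3=F v4=T v5=F
  v1=T v2=F v3=T v4=T v5=F
That's 2 in total.

2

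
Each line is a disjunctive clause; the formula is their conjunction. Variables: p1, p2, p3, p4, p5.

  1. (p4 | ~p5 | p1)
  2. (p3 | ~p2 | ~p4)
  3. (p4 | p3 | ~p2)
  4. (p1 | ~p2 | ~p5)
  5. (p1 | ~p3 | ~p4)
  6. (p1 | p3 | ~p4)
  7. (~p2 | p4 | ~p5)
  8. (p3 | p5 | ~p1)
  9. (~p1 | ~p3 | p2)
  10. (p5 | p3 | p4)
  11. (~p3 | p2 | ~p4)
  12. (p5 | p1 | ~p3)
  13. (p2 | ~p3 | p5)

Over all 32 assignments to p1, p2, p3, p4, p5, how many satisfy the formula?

5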